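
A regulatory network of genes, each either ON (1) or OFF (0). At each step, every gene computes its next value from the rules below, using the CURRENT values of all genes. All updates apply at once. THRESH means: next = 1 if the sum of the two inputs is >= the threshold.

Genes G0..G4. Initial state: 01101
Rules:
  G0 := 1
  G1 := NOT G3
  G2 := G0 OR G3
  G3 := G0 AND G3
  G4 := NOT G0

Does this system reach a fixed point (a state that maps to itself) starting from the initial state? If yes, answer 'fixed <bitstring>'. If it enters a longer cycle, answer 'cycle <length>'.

Answer: fixed 11100

Derivation:
Step 0: 01101
Step 1: G0=1(const) G1=NOT G3=NOT 0=1 G2=G0|G3=0|0=0 G3=G0&G3=0&0=0 G4=NOT G0=NOT 0=1 -> 11001
Step 2: G0=1(const) G1=NOT G3=NOT 0=1 G2=G0|G3=1|0=1 G3=G0&G3=1&0=0 G4=NOT G0=NOT 1=0 -> 11100
Step 3: G0=1(const) G1=NOT G3=NOT 0=1 G2=G0|G3=1|0=1 G3=G0&G3=1&0=0 G4=NOT G0=NOT 1=0 -> 11100
Fixed point reached at step 2: 11100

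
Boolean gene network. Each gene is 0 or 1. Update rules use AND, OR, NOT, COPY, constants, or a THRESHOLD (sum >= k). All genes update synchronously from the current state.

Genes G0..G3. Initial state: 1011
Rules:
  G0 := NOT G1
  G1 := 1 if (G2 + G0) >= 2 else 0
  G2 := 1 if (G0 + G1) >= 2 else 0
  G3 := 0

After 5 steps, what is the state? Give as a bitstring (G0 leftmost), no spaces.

Step 1: G0=NOT G1=NOT 0=1 G1=(1+1>=2)=1 G2=(1+0>=2)=0 G3=0(const) -> 1100
Step 2: G0=NOT G1=NOT 1=0 G1=(0+1>=2)=0 G2=(1+1>=2)=1 G3=0(const) -> 0010
Step 3: G0=NOT G1=NOT 0=1 G1=(1+0>=2)=0 G2=(0+0>=2)=0 G3=0(const) -> 1000
Step 4: G0=NOT G1=NOT 0=1 G1=(0+1>=2)=0 G2=(1+0>=2)=0 G3=0(const) -> 1000
Step 5: G0=NOT G1=NOT 0=1 G1=(0+1>=2)=0 G2=(1+0>=2)=0 G3=0(const) -> 1000

1000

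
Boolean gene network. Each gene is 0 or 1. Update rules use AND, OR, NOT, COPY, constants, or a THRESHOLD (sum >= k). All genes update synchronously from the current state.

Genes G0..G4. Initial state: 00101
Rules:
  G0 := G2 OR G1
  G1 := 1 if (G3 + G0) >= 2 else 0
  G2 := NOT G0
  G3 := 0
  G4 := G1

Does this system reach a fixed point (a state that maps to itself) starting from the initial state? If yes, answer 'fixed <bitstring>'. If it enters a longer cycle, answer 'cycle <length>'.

Step 0: 00101
Step 1: G0=G2|G1=1|0=1 G1=(0+0>=2)=0 G2=NOT G0=NOT 0=1 G3=0(const) G4=G1=0 -> 10100
Step 2: G0=G2|G1=1|0=1 G1=(0+1>=2)=0 G2=NOT G0=NOT 1=0 G3=0(const) G4=G1=0 -> 10000
Step 3: G0=G2|G1=0|0=0 G1=(0+1>=2)=0 G2=NOT G0=NOT 1=0 G3=0(const) G4=G1=0 -> 00000
Step 4: G0=G2|G1=0|0=0 G1=(0+0>=2)=0 G2=NOT G0=NOT 0=1 G3=0(const) G4=G1=0 -> 00100
Step 5: G0=G2|G1=1|0=1 G1=(0+0>=2)=0 G2=NOT G0=NOT 0=1 G3=0(const) G4=G1=0 -> 10100
Cycle of length 4 starting at step 1 -> no fixed point

Answer: cycle 4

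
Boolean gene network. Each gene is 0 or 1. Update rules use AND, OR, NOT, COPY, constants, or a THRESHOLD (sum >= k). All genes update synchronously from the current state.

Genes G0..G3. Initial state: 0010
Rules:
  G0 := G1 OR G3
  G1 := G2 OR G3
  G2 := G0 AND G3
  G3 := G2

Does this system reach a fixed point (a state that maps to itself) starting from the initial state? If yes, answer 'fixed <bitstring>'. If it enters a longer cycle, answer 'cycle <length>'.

Step 0: 0010
Step 1: G0=G1|G3=0|0=0 G1=G2|G3=1|0=1 G2=G0&G3=0&0=0 G3=G2=1 -> 0101
Step 2: G0=G1|G3=1|1=1 G1=G2|G3=0|1=1 G2=G0&G3=0&1=0 G3=G2=0 -> 1100
Step 3: G0=G1|G3=1|0=1 G1=G2|G3=0|0=0 G2=G0&G3=1&0=0 G3=G2=0 -> 1000
Step 4: G0=G1|G3=0|0=0 G1=G2|G3=0|0=0 G2=G0&G3=1&0=0 G3=G2=0 -> 0000
Step 5: G0=G1|G3=0|0=0 G1=G2|G3=0|0=0 G2=G0&G3=0&0=0 G3=G2=0 -> 0000
Fixed point reached at step 4: 0000

Answer: fixed 0000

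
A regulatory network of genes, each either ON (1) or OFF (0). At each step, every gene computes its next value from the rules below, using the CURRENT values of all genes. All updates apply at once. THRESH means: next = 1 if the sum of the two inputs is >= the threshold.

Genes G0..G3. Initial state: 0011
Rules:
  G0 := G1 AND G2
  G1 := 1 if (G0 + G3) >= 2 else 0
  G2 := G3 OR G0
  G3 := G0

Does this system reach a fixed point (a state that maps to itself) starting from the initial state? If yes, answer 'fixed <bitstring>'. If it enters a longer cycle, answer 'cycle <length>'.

Step 0: 0011
Step 1: G0=G1&G2=0&1=0 G1=(0+1>=2)=0 G2=G3|G0=1|0=1 G3=G0=0 -> 0010
Step 2: G0=G1&G2=0&1=0 G1=(0+0>=2)=0 G2=G3|G0=0|0=0 G3=G0=0 -> 0000
Step 3: G0=G1&G2=0&0=0 G1=(0+0>=2)=0 G2=G3|G0=0|0=0 G3=G0=0 -> 0000
Fixed point reached at step 2: 0000

Answer: fixed 0000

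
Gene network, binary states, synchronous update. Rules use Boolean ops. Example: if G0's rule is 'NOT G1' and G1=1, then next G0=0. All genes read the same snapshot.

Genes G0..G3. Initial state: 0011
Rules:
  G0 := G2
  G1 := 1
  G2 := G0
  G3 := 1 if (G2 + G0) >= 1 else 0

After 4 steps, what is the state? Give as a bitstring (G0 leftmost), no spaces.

Step 1: G0=G2=1 G1=1(const) G2=G0=0 G3=(1+0>=1)=1 -> 1101
Step 2: G0=G2=0 G1=1(const) G2=G0=1 G3=(0+1>=1)=1 -> 0111
Step 3: G0=G2=1 G1=1(const) G2=G0=0 G3=(1+0>=1)=1 -> 1101
Step 4: G0=G2=0 G1=1(const) G2=G0=1 G3=(0+1>=1)=1 -> 0111

0111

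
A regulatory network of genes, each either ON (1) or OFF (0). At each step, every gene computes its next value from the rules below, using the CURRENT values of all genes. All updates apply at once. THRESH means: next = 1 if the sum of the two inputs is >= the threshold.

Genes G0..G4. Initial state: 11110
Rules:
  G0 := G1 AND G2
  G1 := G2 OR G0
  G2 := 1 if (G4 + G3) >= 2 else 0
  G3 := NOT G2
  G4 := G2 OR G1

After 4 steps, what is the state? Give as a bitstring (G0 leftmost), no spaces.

Step 1: G0=G1&G2=1&1=1 G1=G2|G0=1|1=1 G2=(0+1>=2)=0 G3=NOT G2=NOT 1=0 G4=G2|G1=1|1=1 -> 11001
Step 2: G0=G1&G2=1&0=0 G1=G2|G0=0|1=1 G2=(1+0>=2)=0 G3=NOT G2=NOT 0=1 G4=G2|G1=0|1=1 -> 01011
Step 3: G0=G1&G2=1&0=0 G1=G2|G0=0|0=0 G2=(1+1>=2)=1 G3=NOT G2=NOT 0=1 G4=G2|G1=0|1=1 -> 00111
Step 4: G0=G1&G2=0&1=0 G1=G2|G0=1|0=1 G2=(1+1>=2)=1 G3=NOT G2=NOT 1=0 G4=G2|G1=1|0=1 -> 01101

01101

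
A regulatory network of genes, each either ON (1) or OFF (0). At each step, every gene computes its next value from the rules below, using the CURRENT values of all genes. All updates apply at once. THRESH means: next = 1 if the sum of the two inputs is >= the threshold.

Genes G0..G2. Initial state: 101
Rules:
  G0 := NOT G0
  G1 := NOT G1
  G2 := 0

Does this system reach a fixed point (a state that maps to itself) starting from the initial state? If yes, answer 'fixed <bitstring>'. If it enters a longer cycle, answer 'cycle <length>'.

Answer: cycle 2

Derivation:
Step 0: 101
Step 1: G0=NOT G0=NOT 1=0 G1=NOT G1=NOT 0=1 G2=0(const) -> 010
Step 2: G0=NOT G0=NOT 0=1 G1=NOT G1=NOT 1=0 G2=0(const) -> 100
Step 3: G0=NOT G0=NOT 1=0 G1=NOT G1=NOT 0=1 G2=0(const) -> 010
Cycle of length 2 starting at step 1 -> no fixed point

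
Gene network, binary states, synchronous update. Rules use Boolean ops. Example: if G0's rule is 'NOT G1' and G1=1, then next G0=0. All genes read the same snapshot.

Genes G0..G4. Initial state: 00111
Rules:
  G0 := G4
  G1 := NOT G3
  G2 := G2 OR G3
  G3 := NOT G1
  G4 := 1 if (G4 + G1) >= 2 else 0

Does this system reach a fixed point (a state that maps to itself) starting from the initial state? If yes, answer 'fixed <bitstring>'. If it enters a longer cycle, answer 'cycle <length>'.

Step 0: 00111
Step 1: G0=G4=1 G1=NOT G3=NOT 1=0 G2=G2|G3=1|1=1 G3=NOT G1=NOT 0=1 G4=(1+0>=2)=0 -> 10110
Step 2: G0=G4=0 G1=NOT G3=NOT 1=0 G2=G2|G3=1|1=1 G3=NOT G1=NOT 0=1 G4=(0+0>=2)=0 -> 00110
Step 3: G0=G4=0 G1=NOT G3=NOT 1=0 G2=G2|G3=1|1=1 G3=NOT G1=NOT 0=1 G4=(0+0>=2)=0 -> 00110
Fixed point reached at step 2: 00110

Answer: fixed 00110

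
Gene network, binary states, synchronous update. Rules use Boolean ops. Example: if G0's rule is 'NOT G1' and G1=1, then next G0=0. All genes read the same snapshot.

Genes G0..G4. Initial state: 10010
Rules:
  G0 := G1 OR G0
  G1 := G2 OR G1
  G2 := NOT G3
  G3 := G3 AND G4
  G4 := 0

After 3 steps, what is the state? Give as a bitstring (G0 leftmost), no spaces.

Step 1: G0=G1|G0=0|1=1 G1=G2|G1=0|0=0 G2=NOT G3=NOT 1=0 G3=G3&G4=1&0=0 G4=0(const) -> 10000
Step 2: G0=G1|G0=0|1=1 G1=G2|G1=0|0=0 G2=NOT G3=NOT 0=1 G3=G3&G4=0&0=0 G4=0(const) -> 10100
Step 3: G0=G1|G0=0|1=1 G1=G2|G1=1|0=1 G2=NOT G3=NOT 0=1 G3=G3&G4=0&0=0 G4=0(const) -> 11100

11100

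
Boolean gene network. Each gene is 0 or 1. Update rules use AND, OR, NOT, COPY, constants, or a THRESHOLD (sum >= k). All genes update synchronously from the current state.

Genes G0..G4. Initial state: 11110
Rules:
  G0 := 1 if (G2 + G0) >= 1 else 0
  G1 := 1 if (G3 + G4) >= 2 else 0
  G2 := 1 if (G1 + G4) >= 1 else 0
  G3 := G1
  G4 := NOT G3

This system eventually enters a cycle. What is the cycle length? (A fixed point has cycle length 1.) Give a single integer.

Step 0: 11110
Step 1: G0=(1+1>=1)=1 G1=(1+0>=2)=0 G2=(1+0>=1)=1 G3=G1=1 G4=NOT G3=NOT 1=0 -> 10110
Step 2: G0=(1+1>=1)=1 G1=(1+0>=2)=0 G2=(0+0>=1)=0 G3=G1=0 G4=NOT G3=NOT 1=0 -> 10000
Step 3: G0=(0+1>=1)=1 G1=(0+0>=2)=0 G2=(0+0>=1)=0 G3=G1=0 G4=NOT G3=NOT 0=1 -> 10001
Step 4: G0=(0+1>=1)=1 G1=(0+1>=2)=0 G2=(0+1>=1)=1 G3=G1=0 G4=NOT G3=NOT 0=1 -> 10101
Step 5: G0=(1+1>=1)=1 G1=(0+1>=2)=0 G2=(0+1>=1)=1 G3=G1=0 G4=NOT G3=NOT 0=1 -> 10101
State from step 5 equals state from step 4 -> cycle length 1

Answer: 1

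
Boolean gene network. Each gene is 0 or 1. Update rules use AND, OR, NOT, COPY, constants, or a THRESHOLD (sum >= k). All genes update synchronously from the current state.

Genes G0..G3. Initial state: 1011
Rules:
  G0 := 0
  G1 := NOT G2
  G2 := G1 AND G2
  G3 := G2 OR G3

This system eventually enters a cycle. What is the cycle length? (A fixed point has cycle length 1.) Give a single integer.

Step 0: 1011
Step 1: G0=0(const) G1=NOT G2=NOT 1=0 G2=G1&G2=0&1=0 G3=G2|G3=1|1=1 -> 0001
Step 2: G0=0(const) G1=NOT G2=NOT 0=1 G2=G1&G2=0&0=0 G3=G2|G3=0|1=1 -> 0101
Step 3: G0=0(const) G1=NOT G2=NOT 0=1 G2=G1&G2=1&0=0 G3=G2|G3=0|1=1 -> 0101
State from step 3 equals state from step 2 -> cycle length 1

Answer: 1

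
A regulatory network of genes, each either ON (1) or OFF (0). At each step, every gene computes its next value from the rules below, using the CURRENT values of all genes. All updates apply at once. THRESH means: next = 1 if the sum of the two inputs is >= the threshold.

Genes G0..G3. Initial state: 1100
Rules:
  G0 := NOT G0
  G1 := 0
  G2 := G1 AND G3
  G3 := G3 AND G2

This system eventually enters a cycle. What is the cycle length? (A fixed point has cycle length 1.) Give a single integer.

Step 0: 1100
Step 1: G0=NOT G0=NOT 1=0 G1=0(const) G2=G1&G3=1&0=0 G3=G3&G2=0&0=0 -> 0000
Step 2: G0=NOT G0=NOT 0=1 G1=0(const) G2=G1&G3=0&0=0 G3=G3&G2=0&0=0 -> 1000
Step 3: G0=NOT G0=NOT 1=0 G1=0(const) G2=G1&G3=0&0=0 G3=G3&G2=0&0=0 -> 0000
State from step 3 equals state from step 1 -> cycle length 2

Answer: 2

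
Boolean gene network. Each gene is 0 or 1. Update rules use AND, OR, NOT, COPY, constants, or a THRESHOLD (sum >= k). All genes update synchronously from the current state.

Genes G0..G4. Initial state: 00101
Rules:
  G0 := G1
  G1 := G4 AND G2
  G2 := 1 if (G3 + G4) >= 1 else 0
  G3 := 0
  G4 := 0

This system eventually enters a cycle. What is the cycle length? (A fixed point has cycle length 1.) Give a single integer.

Step 0: 00101
Step 1: G0=G1=0 G1=G4&G2=1&1=1 G2=(0+1>=1)=1 G3=0(const) G4=0(const) -> 01100
Step 2: G0=G1=1 G1=G4&G2=0&1=0 G2=(0+0>=1)=0 G3=0(const) G4=0(const) -> 10000
Step 3: G0=G1=0 G1=G4&G2=0&0=0 G2=(0+0>=1)=0 G3=0(const) G4=0(const) -> 00000
Step 4: G0=G1=0 G1=G4&G2=0&0=0 G2=(0+0>=1)=0 G3=0(const) G4=0(const) -> 00000
State from step 4 equals state from step 3 -> cycle length 1

Answer: 1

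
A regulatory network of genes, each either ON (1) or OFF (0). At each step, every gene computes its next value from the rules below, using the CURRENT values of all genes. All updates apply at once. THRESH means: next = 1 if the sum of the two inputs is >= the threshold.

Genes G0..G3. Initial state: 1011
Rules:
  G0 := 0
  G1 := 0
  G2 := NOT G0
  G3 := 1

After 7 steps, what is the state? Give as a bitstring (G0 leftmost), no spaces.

Step 1: G0=0(const) G1=0(const) G2=NOT G0=NOT 1=0 G3=1(const) -> 0001
Step 2: G0=0(const) G1=0(const) G2=NOT G0=NOT 0=1 G3=1(const) -> 0011
Step 3: G0=0(const) G1=0(const) G2=NOT G0=NOT 0=1 G3=1(const) -> 0011
Step 4: G0=0(const) G1=0(const) G2=NOT G0=NOT 0=1 G3=1(const) -> 0011
Step 5: G0=0(const) G1=0(const) G2=NOT G0=NOT 0=1 G3=1(const) -> 0011
Step 6: G0=0(const) G1=0(const) G2=NOT G0=NOT 0=1 G3=1(const) -> 0011
Step 7: G0=0(const) G1=0(const) G2=NOT G0=NOT 0=1 G3=1(const) -> 0011

0011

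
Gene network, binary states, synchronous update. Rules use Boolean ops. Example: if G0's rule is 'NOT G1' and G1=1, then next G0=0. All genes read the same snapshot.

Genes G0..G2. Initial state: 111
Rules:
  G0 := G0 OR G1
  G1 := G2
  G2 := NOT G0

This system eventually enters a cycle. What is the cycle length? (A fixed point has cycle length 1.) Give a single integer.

Step 0: 111
Step 1: G0=G0|G1=1|1=1 G1=G2=1 G2=NOT G0=NOT 1=0 -> 110
Step 2: G0=G0|G1=1|1=1 G1=G2=0 G2=NOT G0=NOT 1=0 -> 100
Step 3: G0=G0|G1=1|0=1 G1=G2=0 G2=NOT G0=NOT 1=0 -> 100
State from step 3 equals state from step 2 -> cycle length 1

Answer: 1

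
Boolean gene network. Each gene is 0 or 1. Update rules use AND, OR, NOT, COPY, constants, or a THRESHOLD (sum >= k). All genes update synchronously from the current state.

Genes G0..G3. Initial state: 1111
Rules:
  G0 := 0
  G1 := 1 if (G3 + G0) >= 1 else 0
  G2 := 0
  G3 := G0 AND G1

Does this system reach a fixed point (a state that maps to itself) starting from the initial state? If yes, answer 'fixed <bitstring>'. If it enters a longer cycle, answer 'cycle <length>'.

Answer: fixed 0000

Derivation:
Step 0: 1111
Step 1: G0=0(const) G1=(1+1>=1)=1 G2=0(const) G3=G0&G1=1&1=1 -> 0101
Step 2: G0=0(const) G1=(1+0>=1)=1 G2=0(const) G3=G0&G1=0&1=0 -> 0100
Step 3: G0=0(const) G1=(0+0>=1)=0 G2=0(const) G3=G0&G1=0&1=0 -> 0000
Step 4: G0=0(const) G1=(0+0>=1)=0 G2=0(const) G3=G0&G1=0&0=0 -> 0000
Fixed point reached at step 3: 0000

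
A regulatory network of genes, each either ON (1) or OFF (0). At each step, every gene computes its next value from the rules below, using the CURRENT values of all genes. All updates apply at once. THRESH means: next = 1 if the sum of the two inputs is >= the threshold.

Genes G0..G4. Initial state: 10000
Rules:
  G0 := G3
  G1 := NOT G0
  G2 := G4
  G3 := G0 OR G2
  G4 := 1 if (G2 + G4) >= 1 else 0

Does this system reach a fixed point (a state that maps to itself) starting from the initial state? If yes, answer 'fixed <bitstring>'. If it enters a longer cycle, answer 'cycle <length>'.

Answer: cycle 2

Derivation:
Step 0: 10000
Step 1: G0=G3=0 G1=NOT G0=NOT 1=0 G2=G4=0 G3=G0|G2=1|0=1 G4=(0+0>=1)=0 -> 00010
Step 2: G0=G3=1 G1=NOT G0=NOT 0=1 G2=G4=0 G3=G0|G2=0|0=0 G4=(0+0>=1)=0 -> 11000
Step 3: G0=G3=0 G1=NOT G0=NOT 1=0 G2=G4=0 G3=G0|G2=1|0=1 G4=(0+0>=1)=0 -> 00010
Cycle of length 2 starting at step 1 -> no fixed point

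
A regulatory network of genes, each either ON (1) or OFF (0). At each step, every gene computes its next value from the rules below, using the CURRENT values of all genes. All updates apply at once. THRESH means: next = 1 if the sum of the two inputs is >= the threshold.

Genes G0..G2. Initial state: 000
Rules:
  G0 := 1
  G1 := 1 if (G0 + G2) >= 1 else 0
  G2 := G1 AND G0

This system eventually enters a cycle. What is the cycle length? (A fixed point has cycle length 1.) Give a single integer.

Answer: 1

Derivation:
Step 0: 000
Step 1: G0=1(const) G1=(0+0>=1)=0 G2=G1&G0=0&0=0 -> 100
Step 2: G0=1(const) G1=(1+0>=1)=1 G2=G1&G0=0&1=0 -> 110
Step 3: G0=1(const) G1=(1+0>=1)=1 G2=G1&G0=1&1=1 -> 111
Step 4: G0=1(const) G1=(1+1>=1)=1 G2=G1&G0=1&1=1 -> 111
State from step 4 equals state from step 3 -> cycle length 1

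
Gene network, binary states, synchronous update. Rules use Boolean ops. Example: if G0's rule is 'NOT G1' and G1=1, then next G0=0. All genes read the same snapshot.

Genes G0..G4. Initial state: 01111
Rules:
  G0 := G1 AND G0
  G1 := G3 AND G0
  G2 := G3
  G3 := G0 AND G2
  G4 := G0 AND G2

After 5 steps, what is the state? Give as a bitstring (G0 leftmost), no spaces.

Step 1: G0=G1&G0=1&0=0 G1=G3&G0=1&0=0 G2=G3=1 G3=G0&G2=0&1=0 G4=G0&G2=0&1=0 -> 00100
Step 2: G0=G1&G0=0&0=0 G1=G3&G0=0&0=0 G2=G3=0 G3=G0&G2=0&1=0 G4=G0&G2=0&1=0 -> 00000
Step 3: G0=G1&G0=0&0=0 G1=G3&G0=0&0=0 G2=G3=0 G3=G0&G2=0&0=0 G4=G0&G2=0&0=0 -> 00000
Step 4: G0=G1&G0=0&0=0 G1=G3&G0=0&0=0 G2=G3=0 G3=G0&G2=0&0=0 G4=G0&G2=0&0=0 -> 00000
Step 5: G0=G1&G0=0&0=0 G1=G3&G0=0&0=0 G2=G3=0 G3=G0&G2=0&0=0 G4=G0&G2=0&0=0 -> 00000

00000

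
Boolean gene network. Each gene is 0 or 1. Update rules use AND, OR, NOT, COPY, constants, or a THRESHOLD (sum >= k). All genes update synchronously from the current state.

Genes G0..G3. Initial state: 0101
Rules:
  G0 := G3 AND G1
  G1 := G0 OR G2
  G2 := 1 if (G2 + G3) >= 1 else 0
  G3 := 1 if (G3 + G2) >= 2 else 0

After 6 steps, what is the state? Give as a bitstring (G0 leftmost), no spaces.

Step 1: G0=G3&G1=1&1=1 G1=G0|G2=0|0=0 G2=(0+1>=1)=1 G3=(1+0>=2)=0 -> 1010
Step 2: G0=G3&G1=0&0=0 G1=G0|G2=1|1=1 G2=(1+0>=1)=1 G3=(0+1>=2)=0 -> 0110
Step 3: G0=G3&G1=0&1=0 G1=G0|G2=0|1=1 G2=(1+0>=1)=1 G3=(0+1>=2)=0 -> 0110
Step 4: G0=G3&G1=0&1=0 G1=G0|G2=0|1=1 G2=(1+0>=1)=1 G3=(0+1>=2)=0 -> 0110
Step 5: G0=G3&G1=0&1=0 G1=G0|G2=0|1=1 G2=(1+0>=1)=1 G3=(0+1>=2)=0 -> 0110
Step 6: G0=G3&G1=0&1=0 G1=G0|G2=0|1=1 G2=(1+0>=1)=1 G3=(0+1>=2)=0 -> 0110

0110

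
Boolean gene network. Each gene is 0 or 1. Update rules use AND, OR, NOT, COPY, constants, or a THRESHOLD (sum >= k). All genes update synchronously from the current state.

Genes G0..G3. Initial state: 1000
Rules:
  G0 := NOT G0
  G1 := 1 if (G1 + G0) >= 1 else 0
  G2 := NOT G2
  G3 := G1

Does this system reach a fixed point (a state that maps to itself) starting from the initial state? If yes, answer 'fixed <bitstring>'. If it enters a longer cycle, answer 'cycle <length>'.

Answer: cycle 2

Derivation:
Step 0: 1000
Step 1: G0=NOT G0=NOT 1=0 G1=(0+1>=1)=1 G2=NOT G2=NOT 0=1 G3=G1=0 -> 0110
Step 2: G0=NOT G0=NOT 0=1 G1=(1+0>=1)=1 G2=NOT G2=NOT 1=0 G3=G1=1 -> 1101
Step 3: G0=NOT G0=NOT 1=0 G1=(1+1>=1)=1 G2=NOT G2=NOT 0=1 G3=G1=1 -> 0111
Step 4: G0=NOT G0=NOT 0=1 G1=(1+0>=1)=1 G2=NOT G2=NOT 1=0 G3=G1=1 -> 1101
Cycle of length 2 starting at step 2 -> no fixed point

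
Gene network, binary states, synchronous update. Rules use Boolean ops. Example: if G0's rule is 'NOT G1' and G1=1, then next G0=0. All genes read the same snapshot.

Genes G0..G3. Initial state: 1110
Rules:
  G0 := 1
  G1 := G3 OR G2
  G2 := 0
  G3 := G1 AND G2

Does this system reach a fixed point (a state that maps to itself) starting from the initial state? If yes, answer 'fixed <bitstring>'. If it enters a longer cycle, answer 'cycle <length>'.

Answer: fixed 1000

Derivation:
Step 0: 1110
Step 1: G0=1(const) G1=G3|G2=0|1=1 G2=0(const) G3=G1&G2=1&1=1 -> 1101
Step 2: G0=1(const) G1=G3|G2=1|0=1 G2=0(const) G3=G1&G2=1&0=0 -> 1100
Step 3: G0=1(const) G1=G3|G2=0|0=0 G2=0(const) G3=G1&G2=1&0=0 -> 1000
Step 4: G0=1(const) G1=G3|G2=0|0=0 G2=0(const) G3=G1&G2=0&0=0 -> 1000
Fixed point reached at step 3: 1000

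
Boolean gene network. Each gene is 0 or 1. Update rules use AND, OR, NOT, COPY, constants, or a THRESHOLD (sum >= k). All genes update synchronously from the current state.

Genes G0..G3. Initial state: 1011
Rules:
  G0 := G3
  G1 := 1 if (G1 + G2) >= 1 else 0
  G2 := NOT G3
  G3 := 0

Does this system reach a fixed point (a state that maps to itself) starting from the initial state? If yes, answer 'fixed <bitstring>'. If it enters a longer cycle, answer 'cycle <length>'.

Answer: fixed 0110

Derivation:
Step 0: 1011
Step 1: G0=G3=1 G1=(0+1>=1)=1 G2=NOT G3=NOT 1=0 G3=0(const) -> 1100
Step 2: G0=G3=0 G1=(1+0>=1)=1 G2=NOT G3=NOT 0=1 G3=0(const) -> 0110
Step 3: G0=G3=0 G1=(1+1>=1)=1 G2=NOT G3=NOT 0=1 G3=0(const) -> 0110
Fixed point reached at step 2: 0110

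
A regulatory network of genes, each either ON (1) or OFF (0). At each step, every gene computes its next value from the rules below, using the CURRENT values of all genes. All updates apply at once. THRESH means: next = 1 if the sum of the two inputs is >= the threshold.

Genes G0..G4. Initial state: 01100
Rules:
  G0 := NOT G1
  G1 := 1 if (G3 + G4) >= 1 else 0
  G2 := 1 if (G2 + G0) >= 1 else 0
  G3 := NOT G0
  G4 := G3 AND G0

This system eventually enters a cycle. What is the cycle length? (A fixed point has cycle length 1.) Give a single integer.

Answer: 1

Derivation:
Step 0: 01100
Step 1: G0=NOT G1=NOT 1=0 G1=(0+0>=1)=0 G2=(1+0>=1)=1 G3=NOT G0=NOT 0=1 G4=G3&G0=0&0=0 -> 00110
Step 2: G0=NOT G1=NOT 0=1 G1=(1+0>=1)=1 G2=(1+0>=1)=1 G3=NOT G0=NOT 0=1 G4=G3&G0=1&0=0 -> 11110
Step 3: G0=NOT G1=NOT 1=0 G1=(1+0>=1)=1 G2=(1+1>=1)=1 G3=NOT G0=NOT 1=0 G4=G3&G0=1&1=1 -> 01101
Step 4: G0=NOT G1=NOT 1=0 G1=(0+1>=1)=1 G2=(1+0>=1)=1 G3=NOT G0=NOT 0=1 G4=G3&G0=0&0=0 -> 01110
Step 5: G0=NOT G1=NOT 1=0 G1=(1+0>=1)=1 G2=(1+0>=1)=1 G3=NOT G0=NOT 0=1 G4=G3&G0=1&0=0 -> 01110
State from step 5 equals state from step 4 -> cycle length 1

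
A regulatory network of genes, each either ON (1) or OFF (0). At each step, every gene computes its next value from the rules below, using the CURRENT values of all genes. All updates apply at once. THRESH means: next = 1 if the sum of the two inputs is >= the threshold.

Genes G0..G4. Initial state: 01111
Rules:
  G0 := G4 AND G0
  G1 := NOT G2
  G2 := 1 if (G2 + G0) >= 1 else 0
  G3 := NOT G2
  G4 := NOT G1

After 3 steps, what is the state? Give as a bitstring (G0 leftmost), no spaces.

Step 1: G0=G4&G0=1&0=0 G1=NOT G2=NOT 1=0 G2=(1+0>=1)=1 G3=NOT G2=NOT 1=0 G4=NOT G1=NOT 1=0 -> 00100
Step 2: G0=G4&G0=0&0=0 G1=NOT G2=NOT 1=0 G2=(1+0>=1)=1 G3=NOT G2=NOT 1=0 G4=NOT G1=NOT 0=1 -> 00101
Step 3: G0=G4&G0=1&0=0 G1=NOT G2=NOT 1=0 G2=(1+0>=1)=1 G3=NOT G2=NOT 1=0 G4=NOT G1=NOT 0=1 -> 00101

00101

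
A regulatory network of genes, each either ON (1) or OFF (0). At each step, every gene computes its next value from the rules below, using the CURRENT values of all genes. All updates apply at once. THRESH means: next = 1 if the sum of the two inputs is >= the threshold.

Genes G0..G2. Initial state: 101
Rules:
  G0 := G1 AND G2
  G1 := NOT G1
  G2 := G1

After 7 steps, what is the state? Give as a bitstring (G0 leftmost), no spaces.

Step 1: G0=G1&G2=0&1=0 G1=NOT G1=NOT 0=1 G2=G1=0 -> 010
Step 2: G0=G1&G2=1&0=0 G1=NOT G1=NOT 1=0 G2=G1=1 -> 001
Step 3: G0=G1&G2=0&1=0 G1=NOT G1=NOT 0=1 G2=G1=0 -> 010
Step 4: G0=G1&G2=1&0=0 G1=NOT G1=NOT 1=0 G2=G1=1 -> 001
Step 5: G0=G1&G2=0&1=0 G1=NOT G1=NOT 0=1 G2=G1=0 -> 010
Step 6: G0=G1&G2=1&0=0 G1=NOT G1=NOT 1=0 G2=G1=1 -> 001
Step 7: G0=G1&G2=0&1=0 G1=NOT G1=NOT 0=1 G2=G1=0 -> 010

010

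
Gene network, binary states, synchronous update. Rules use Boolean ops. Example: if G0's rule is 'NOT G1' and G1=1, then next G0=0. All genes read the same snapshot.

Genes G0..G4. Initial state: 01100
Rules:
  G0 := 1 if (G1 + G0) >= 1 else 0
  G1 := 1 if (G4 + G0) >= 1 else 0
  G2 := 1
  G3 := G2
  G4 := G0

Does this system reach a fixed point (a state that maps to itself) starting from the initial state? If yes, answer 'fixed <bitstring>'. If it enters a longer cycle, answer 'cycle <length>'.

Step 0: 01100
Step 1: G0=(1+0>=1)=1 G1=(0+0>=1)=0 G2=1(const) G3=G2=1 G4=G0=0 -> 10110
Step 2: G0=(0+1>=1)=1 G1=(0+1>=1)=1 G2=1(const) G3=G2=1 G4=G0=1 -> 11111
Step 3: G0=(1+1>=1)=1 G1=(1+1>=1)=1 G2=1(const) G3=G2=1 G4=G0=1 -> 11111
Fixed point reached at step 2: 11111

Answer: fixed 11111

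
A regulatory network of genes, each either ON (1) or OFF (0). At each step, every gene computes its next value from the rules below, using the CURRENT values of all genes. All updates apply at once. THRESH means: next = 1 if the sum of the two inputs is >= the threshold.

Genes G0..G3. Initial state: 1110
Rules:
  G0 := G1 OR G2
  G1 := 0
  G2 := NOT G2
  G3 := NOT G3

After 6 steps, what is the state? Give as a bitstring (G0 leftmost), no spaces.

Step 1: G0=G1|G2=1|1=1 G1=0(const) G2=NOT G2=NOT 1=0 G3=NOT G3=NOT 0=1 -> 1001
Step 2: G0=G1|G2=0|0=0 G1=0(const) G2=NOT G2=NOT 0=1 G3=NOT G3=NOT 1=0 -> 0010
Step 3: G0=G1|G2=0|1=1 G1=0(const) G2=NOT G2=NOT 1=0 G3=NOT G3=NOT 0=1 -> 1001
Step 4: G0=G1|G2=0|0=0 G1=0(const) G2=NOT G2=NOT 0=1 G3=NOT G3=NOT 1=0 -> 0010
Step 5: G0=G1|G2=0|1=1 G1=0(const) G2=NOT G2=NOT 1=0 G3=NOT G3=NOT 0=1 -> 1001
Step 6: G0=G1|G2=0|0=0 G1=0(const) G2=NOT G2=NOT 0=1 G3=NOT G3=NOT 1=0 -> 0010

0010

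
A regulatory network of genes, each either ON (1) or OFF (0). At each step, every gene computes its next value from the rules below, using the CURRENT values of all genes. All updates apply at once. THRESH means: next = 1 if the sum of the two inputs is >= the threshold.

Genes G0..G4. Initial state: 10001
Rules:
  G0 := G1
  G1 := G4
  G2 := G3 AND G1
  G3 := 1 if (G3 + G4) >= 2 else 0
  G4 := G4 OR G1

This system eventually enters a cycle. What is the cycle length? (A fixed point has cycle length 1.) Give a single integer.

Answer: 1

Derivation:
Step 0: 10001
Step 1: G0=G1=0 G1=G4=1 G2=G3&G1=0&0=0 G3=(0+1>=2)=0 G4=G4|G1=1|0=1 -> 01001
Step 2: G0=G1=1 G1=G4=1 G2=G3&G1=0&1=0 G3=(0+1>=2)=0 G4=G4|G1=1|1=1 -> 11001
Step 3: G0=G1=1 G1=G4=1 G2=G3&G1=0&1=0 G3=(0+1>=2)=0 G4=G4|G1=1|1=1 -> 11001
State from step 3 equals state from step 2 -> cycle length 1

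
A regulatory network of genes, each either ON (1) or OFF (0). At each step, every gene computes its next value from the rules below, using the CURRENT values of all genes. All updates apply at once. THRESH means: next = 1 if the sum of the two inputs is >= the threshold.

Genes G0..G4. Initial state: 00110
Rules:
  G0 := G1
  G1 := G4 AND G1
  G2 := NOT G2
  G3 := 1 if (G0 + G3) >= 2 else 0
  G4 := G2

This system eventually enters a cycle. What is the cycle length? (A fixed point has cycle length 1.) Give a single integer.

Step 0: 00110
Step 1: G0=G1=0 G1=G4&G1=0&0=0 G2=NOT G2=NOT 1=0 G3=(0+1>=2)=0 G4=G2=1 -> 00001
Step 2: G0=G1=0 G1=G4&G1=1&0=0 G2=NOT G2=NOT 0=1 G3=(0+0>=2)=0 G4=G2=0 -> 00100
Step 3: G0=G1=0 G1=G4&G1=0&0=0 G2=NOT G2=NOT 1=0 G3=(0+0>=2)=0 G4=G2=1 -> 00001
State from step 3 equals state from step 1 -> cycle length 2

Answer: 2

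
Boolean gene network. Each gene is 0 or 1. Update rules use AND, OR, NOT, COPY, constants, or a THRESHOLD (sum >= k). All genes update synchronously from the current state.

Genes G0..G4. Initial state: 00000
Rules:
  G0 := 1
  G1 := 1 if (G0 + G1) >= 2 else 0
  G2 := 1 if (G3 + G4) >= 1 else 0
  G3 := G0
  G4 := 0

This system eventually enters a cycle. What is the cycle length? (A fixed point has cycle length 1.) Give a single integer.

Step 0: 00000
Step 1: G0=1(const) G1=(0+0>=2)=0 G2=(0+0>=1)=0 G3=G0=0 G4=0(const) -> 10000
Step 2: G0=1(const) G1=(1+0>=2)=0 G2=(0+0>=1)=0 G3=G0=1 G4=0(const) -> 10010
Step 3: G0=1(const) G1=(1+0>=2)=0 G2=(1+0>=1)=1 G3=G0=1 G4=0(const) -> 10110
Step 4: G0=1(const) G1=(1+0>=2)=0 G2=(1+0>=1)=1 G3=G0=1 G4=0(const) -> 10110
State from step 4 equals state from step 3 -> cycle length 1

Answer: 1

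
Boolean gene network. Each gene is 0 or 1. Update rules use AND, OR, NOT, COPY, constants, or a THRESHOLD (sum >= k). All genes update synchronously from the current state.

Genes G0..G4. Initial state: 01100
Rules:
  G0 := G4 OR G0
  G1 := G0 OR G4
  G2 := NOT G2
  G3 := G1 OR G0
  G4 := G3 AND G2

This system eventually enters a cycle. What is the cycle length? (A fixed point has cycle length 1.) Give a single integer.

Answer: 2

Derivation:
Step 0: 01100
Step 1: G0=G4|G0=0|0=0 G1=G0|G4=0|0=0 G2=NOT G2=NOT 1=0 G3=G1|G0=1|0=1 G4=G3&G2=0&1=0 -> 00010
Step 2: G0=G4|G0=0|0=0 G1=G0|G4=0|0=0 G2=NOT G2=NOT 0=1 G3=G1|G0=0|0=0 G4=G3&G2=1&0=0 -> 00100
Step 3: G0=G4|G0=0|0=0 G1=G0|G4=0|0=0 G2=NOT G2=NOT 1=0 G3=G1|G0=0|0=0 G4=G3&G2=0&1=0 -> 00000
Step 4: G0=G4|G0=0|0=0 G1=G0|G4=0|0=0 G2=NOT G2=NOT 0=1 G3=G1|G0=0|0=0 G4=G3&G2=0&0=0 -> 00100
State from step 4 equals state from step 2 -> cycle length 2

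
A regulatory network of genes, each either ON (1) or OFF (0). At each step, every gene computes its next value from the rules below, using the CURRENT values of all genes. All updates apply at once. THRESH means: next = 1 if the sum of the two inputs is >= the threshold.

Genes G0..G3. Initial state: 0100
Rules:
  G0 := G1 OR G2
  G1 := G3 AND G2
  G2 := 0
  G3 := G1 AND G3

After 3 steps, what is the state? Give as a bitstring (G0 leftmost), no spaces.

Step 1: G0=G1|G2=1|0=1 G1=G3&G2=0&0=0 G2=0(const) G3=G1&G3=1&0=0 -> 1000
Step 2: G0=G1|G2=0|0=0 G1=G3&G2=0&0=0 G2=0(const) G3=G1&G3=0&0=0 -> 0000
Step 3: G0=G1|G2=0|0=0 G1=G3&G2=0&0=0 G2=0(const) G3=G1&G3=0&0=0 -> 0000

0000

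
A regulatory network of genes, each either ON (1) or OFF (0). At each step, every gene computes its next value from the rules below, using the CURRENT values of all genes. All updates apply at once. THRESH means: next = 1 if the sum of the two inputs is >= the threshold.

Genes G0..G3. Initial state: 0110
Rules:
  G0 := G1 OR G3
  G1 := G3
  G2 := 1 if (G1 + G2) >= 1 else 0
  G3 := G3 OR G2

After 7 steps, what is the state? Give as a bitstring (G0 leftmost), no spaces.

Step 1: G0=G1|G3=1|0=1 G1=G3=0 G2=(1+1>=1)=1 G3=G3|G2=0|1=1 -> 1011
Step 2: G0=G1|G3=0|1=1 G1=G3=1 G2=(0+1>=1)=1 G3=G3|G2=1|1=1 -> 1111
Step 3: G0=G1|G3=1|1=1 G1=G3=1 G2=(1+1>=1)=1 G3=G3|G2=1|1=1 -> 1111
Step 4: G0=G1|G3=1|1=1 G1=G3=1 G2=(1+1>=1)=1 G3=G3|G2=1|1=1 -> 1111
Step 5: G0=G1|G3=1|1=1 G1=G3=1 G2=(1+1>=1)=1 G3=G3|G2=1|1=1 -> 1111
Step 6: G0=G1|G3=1|1=1 G1=G3=1 G2=(1+1>=1)=1 G3=G3|G2=1|1=1 -> 1111
Step 7: G0=G1|G3=1|1=1 G1=G3=1 G2=(1+1>=1)=1 G3=G3|G2=1|1=1 -> 1111

1111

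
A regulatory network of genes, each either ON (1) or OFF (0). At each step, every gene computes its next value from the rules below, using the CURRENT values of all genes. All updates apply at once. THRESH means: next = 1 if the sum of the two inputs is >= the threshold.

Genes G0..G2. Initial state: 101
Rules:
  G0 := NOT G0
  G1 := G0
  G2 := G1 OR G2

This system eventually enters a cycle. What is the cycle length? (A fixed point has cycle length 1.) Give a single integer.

Answer: 2

Derivation:
Step 0: 101
Step 1: G0=NOT G0=NOT 1=0 G1=G0=1 G2=G1|G2=0|1=1 -> 011
Step 2: G0=NOT G0=NOT 0=1 G1=G0=0 G2=G1|G2=1|1=1 -> 101
State from step 2 equals state from step 0 -> cycle length 2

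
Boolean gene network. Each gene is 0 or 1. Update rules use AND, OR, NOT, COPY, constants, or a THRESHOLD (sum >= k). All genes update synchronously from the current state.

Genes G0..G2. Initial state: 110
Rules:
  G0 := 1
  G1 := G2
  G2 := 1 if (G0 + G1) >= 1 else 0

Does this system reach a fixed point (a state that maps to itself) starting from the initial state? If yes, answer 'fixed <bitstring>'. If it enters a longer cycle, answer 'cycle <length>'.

Answer: fixed 111

Derivation:
Step 0: 110
Step 1: G0=1(const) G1=G2=0 G2=(1+1>=1)=1 -> 101
Step 2: G0=1(const) G1=G2=1 G2=(1+0>=1)=1 -> 111
Step 3: G0=1(const) G1=G2=1 G2=(1+1>=1)=1 -> 111
Fixed point reached at step 2: 111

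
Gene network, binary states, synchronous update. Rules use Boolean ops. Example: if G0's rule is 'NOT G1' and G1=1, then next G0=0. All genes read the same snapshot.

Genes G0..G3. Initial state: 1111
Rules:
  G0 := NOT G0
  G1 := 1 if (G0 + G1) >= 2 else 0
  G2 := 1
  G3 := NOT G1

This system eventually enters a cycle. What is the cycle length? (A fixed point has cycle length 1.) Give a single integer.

Step 0: 1111
Step 1: G0=NOT G0=NOT 1=0 G1=(1+1>=2)=1 G2=1(const) G3=NOT G1=NOT 1=0 -> 0110
Step 2: G0=NOT G0=NOT 0=1 G1=(0+1>=2)=0 G2=1(const) G3=NOT G1=NOT 1=0 -> 1010
Step 3: G0=NOT G0=NOT 1=0 G1=(1+0>=2)=0 G2=1(const) G3=NOT G1=NOT 0=1 -> 0011
Step 4: G0=NOT G0=NOT 0=1 G1=(0+0>=2)=0 G2=1(const) G3=NOT G1=NOT 0=1 -> 1011
Step 5: G0=NOT G0=NOT 1=0 G1=(1+0>=2)=0 G2=1(const) G3=NOT G1=NOT 0=1 -> 0011
State from step 5 equals state from step 3 -> cycle length 2

Answer: 2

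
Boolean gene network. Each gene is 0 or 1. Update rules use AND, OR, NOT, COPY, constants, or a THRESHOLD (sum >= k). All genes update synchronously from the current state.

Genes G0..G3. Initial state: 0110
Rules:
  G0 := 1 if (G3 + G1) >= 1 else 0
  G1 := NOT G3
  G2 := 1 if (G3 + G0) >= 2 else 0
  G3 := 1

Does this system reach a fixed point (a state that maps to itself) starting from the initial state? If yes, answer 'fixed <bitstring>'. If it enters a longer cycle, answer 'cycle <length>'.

Step 0: 0110
Step 1: G0=(0+1>=1)=1 G1=NOT G3=NOT 0=1 G2=(0+0>=2)=0 G3=1(const) -> 1101
Step 2: G0=(1+1>=1)=1 G1=NOT G3=NOT 1=0 G2=(1+1>=2)=1 G3=1(const) -> 1011
Step 3: G0=(1+0>=1)=1 G1=NOT G3=NOT 1=0 G2=(1+1>=2)=1 G3=1(const) -> 1011
Fixed point reached at step 2: 1011

Answer: fixed 1011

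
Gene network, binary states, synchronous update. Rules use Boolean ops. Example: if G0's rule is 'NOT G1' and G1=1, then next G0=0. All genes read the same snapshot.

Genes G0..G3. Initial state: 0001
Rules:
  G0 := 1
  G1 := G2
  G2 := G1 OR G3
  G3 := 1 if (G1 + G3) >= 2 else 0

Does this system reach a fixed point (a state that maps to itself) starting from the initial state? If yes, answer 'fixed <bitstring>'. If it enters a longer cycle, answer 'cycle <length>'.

Answer: cycle 2

Derivation:
Step 0: 0001
Step 1: G0=1(const) G1=G2=0 G2=G1|G3=0|1=1 G3=(0+1>=2)=0 -> 1010
Step 2: G0=1(const) G1=G2=1 G2=G1|G3=0|0=0 G3=(0+0>=2)=0 -> 1100
Step 3: G0=1(const) G1=G2=0 G2=G1|G3=1|0=1 G3=(1+0>=2)=0 -> 1010
Cycle of length 2 starting at step 1 -> no fixed point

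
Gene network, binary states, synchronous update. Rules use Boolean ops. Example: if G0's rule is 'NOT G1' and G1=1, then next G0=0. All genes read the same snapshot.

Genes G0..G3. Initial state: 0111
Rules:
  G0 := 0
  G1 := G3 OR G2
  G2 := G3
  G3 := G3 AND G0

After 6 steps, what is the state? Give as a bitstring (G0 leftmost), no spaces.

Step 1: G0=0(const) G1=G3|G2=1|1=1 G2=G3=1 G3=G3&G0=1&0=0 -> 0110
Step 2: G0=0(const) G1=G3|G2=0|1=1 G2=G3=0 G3=G3&G0=0&0=0 -> 0100
Step 3: G0=0(const) G1=G3|G2=0|0=0 G2=G3=0 G3=G3&G0=0&0=0 -> 0000
Step 4: G0=0(const) G1=G3|G2=0|0=0 G2=G3=0 G3=G3&G0=0&0=0 -> 0000
Step 5: G0=0(const) G1=G3|G2=0|0=0 G2=G3=0 G3=G3&G0=0&0=0 -> 0000
Step 6: G0=0(const) G1=G3|G2=0|0=0 G2=G3=0 G3=G3&G0=0&0=0 -> 0000

0000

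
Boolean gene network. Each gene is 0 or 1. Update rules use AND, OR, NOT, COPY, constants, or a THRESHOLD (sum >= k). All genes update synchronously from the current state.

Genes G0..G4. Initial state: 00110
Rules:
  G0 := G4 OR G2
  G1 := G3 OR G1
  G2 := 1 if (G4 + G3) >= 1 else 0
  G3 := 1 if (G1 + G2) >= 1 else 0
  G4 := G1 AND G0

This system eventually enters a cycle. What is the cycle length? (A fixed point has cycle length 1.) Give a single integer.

Answer: 1

Derivation:
Step 0: 00110
Step 1: G0=G4|G2=0|1=1 G1=G3|G1=1|0=1 G2=(0+1>=1)=1 G3=(0+1>=1)=1 G4=G1&G0=0&0=0 -> 11110
Step 2: G0=G4|G2=0|1=1 G1=G3|G1=1|1=1 G2=(0+1>=1)=1 G3=(1+1>=1)=1 G4=G1&G0=1&1=1 -> 11111
Step 3: G0=G4|G2=1|1=1 G1=G3|G1=1|1=1 G2=(1+1>=1)=1 G3=(1+1>=1)=1 G4=G1&G0=1&1=1 -> 11111
State from step 3 equals state from step 2 -> cycle length 1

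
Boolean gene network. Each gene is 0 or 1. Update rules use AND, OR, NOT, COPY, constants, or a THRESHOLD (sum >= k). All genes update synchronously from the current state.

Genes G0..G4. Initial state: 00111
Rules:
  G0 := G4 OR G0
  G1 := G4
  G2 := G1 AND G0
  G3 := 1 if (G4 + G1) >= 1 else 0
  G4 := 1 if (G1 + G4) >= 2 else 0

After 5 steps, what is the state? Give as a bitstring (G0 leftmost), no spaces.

Step 1: G0=G4|G0=1|0=1 G1=G4=1 G2=G1&G0=0&0=0 G3=(1+0>=1)=1 G4=(0+1>=2)=0 -> 11010
Step 2: G0=G4|G0=0|1=1 G1=G4=0 G2=G1&G0=1&1=1 G3=(0+1>=1)=1 G4=(1+0>=2)=0 -> 10110
Step 3: G0=G4|G0=0|1=1 G1=G4=0 G2=G1&G0=0&1=0 G3=(0+0>=1)=0 G4=(0+0>=2)=0 -> 10000
Step 4: G0=G4|G0=0|1=1 G1=G4=0 G2=G1&G0=0&1=0 G3=(0+0>=1)=0 G4=(0+0>=2)=0 -> 10000
Step 5: G0=G4|G0=0|1=1 G1=G4=0 G2=G1&G0=0&1=0 G3=(0+0>=1)=0 G4=(0+0>=2)=0 -> 10000

10000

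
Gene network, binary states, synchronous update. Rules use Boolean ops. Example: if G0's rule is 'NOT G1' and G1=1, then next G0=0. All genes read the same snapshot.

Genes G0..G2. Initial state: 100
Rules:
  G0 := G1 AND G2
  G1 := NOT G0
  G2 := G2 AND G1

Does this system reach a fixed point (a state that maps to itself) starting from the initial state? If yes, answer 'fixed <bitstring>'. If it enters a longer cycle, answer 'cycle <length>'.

Step 0: 100
Step 1: G0=G1&G2=0&0=0 G1=NOT G0=NOT 1=0 G2=G2&G1=0&0=0 -> 000
Step 2: G0=G1&G2=0&0=0 G1=NOT G0=NOT 0=1 G2=G2&G1=0&0=0 -> 010
Step 3: G0=G1&G2=1&0=0 G1=NOT G0=NOT 0=1 G2=G2&G1=0&1=0 -> 010
Fixed point reached at step 2: 010

Answer: fixed 010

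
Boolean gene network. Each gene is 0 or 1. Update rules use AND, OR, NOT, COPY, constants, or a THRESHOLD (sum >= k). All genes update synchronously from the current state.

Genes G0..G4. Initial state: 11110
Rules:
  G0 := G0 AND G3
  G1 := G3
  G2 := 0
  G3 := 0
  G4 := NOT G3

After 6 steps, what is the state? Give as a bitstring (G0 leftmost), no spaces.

Step 1: G0=G0&G3=1&1=1 G1=G3=1 G2=0(const) G3=0(const) G4=NOT G3=NOT 1=0 -> 11000
Step 2: G0=G0&G3=1&0=0 G1=G3=0 G2=0(const) G3=0(const) G4=NOT G3=NOT 0=1 -> 00001
Step 3: G0=G0&G3=0&0=0 G1=G3=0 G2=0(const) G3=0(const) G4=NOT G3=NOT 0=1 -> 00001
Step 4: G0=G0&G3=0&0=0 G1=G3=0 G2=0(const) G3=0(const) G4=NOT G3=NOT 0=1 -> 00001
Step 5: G0=G0&G3=0&0=0 G1=G3=0 G2=0(const) G3=0(const) G4=NOT G3=NOT 0=1 -> 00001
Step 6: G0=G0&G3=0&0=0 G1=G3=0 G2=0(const) G3=0(const) G4=NOT G3=NOT 0=1 -> 00001

00001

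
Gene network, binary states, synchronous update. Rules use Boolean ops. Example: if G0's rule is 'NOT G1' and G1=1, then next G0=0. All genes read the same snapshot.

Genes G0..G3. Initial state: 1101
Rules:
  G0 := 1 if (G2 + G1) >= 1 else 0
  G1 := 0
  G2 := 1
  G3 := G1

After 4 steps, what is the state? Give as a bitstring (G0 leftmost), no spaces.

Step 1: G0=(0+1>=1)=1 G1=0(const) G2=1(const) G3=G1=1 -> 1011
Step 2: G0=(1+0>=1)=1 G1=0(const) G2=1(const) G3=G1=0 -> 1010
Step 3: G0=(1+0>=1)=1 G1=0(const) G2=1(const) G3=G1=0 -> 1010
Step 4: G0=(1+0>=1)=1 G1=0(const) G2=1(const) G3=G1=0 -> 1010

1010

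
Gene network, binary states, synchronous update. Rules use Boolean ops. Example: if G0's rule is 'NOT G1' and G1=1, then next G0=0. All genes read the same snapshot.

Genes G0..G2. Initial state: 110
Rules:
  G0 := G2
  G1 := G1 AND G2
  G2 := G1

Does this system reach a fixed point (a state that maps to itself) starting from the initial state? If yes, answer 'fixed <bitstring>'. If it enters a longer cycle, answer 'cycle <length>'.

Step 0: 110
Step 1: G0=G2=0 G1=G1&G2=1&0=0 G2=G1=1 -> 001
Step 2: G0=G2=1 G1=G1&G2=0&1=0 G2=G1=0 -> 100
Step 3: G0=G2=0 G1=G1&G2=0&0=0 G2=G1=0 -> 000
Step 4: G0=G2=0 G1=G1&G2=0&0=0 G2=G1=0 -> 000
Fixed point reached at step 3: 000

Answer: fixed 000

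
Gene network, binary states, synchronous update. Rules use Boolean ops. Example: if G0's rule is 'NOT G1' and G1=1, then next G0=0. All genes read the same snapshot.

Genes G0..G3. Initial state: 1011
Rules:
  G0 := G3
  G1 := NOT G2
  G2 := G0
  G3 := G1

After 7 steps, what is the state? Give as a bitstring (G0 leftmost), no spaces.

Step 1: G0=G3=1 G1=NOT G2=NOT 1=0 G2=G0=1 G3=G1=0 -> 1010
Step 2: G0=G3=0 G1=NOT G2=NOT 1=0 G2=G0=1 G3=G1=0 -> 0010
Step 3: G0=G3=0 G1=NOT G2=NOT 1=0 G2=G0=0 G3=G1=0 -> 0000
Step 4: G0=G3=0 G1=NOT G2=NOT 0=1 G2=G0=0 G3=G1=0 -> 0100
Step 5: G0=G3=0 G1=NOT G2=NOT 0=1 G2=G0=0 G3=G1=1 -> 0101
Step 6: G0=G3=1 G1=NOT G2=NOT 0=1 G2=G0=0 G3=G1=1 -> 1101
Step 7: G0=G3=1 G1=NOT G2=NOT 0=1 G2=G0=1 G3=G1=1 -> 1111

1111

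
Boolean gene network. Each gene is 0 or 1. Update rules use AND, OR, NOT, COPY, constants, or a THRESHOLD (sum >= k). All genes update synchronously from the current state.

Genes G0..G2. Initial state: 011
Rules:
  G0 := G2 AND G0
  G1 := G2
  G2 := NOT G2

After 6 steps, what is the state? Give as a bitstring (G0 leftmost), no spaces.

Step 1: G0=G2&G0=1&0=0 G1=G2=1 G2=NOT G2=NOT 1=0 -> 010
Step 2: G0=G2&G0=0&0=0 G1=G2=0 G2=NOT G2=NOT 0=1 -> 001
Step 3: G0=G2&G0=1&0=0 G1=G2=1 G2=NOT G2=NOT 1=0 -> 010
Step 4: G0=G2&G0=0&0=0 G1=G2=0 G2=NOT G2=NOT 0=1 -> 001
Step 5: G0=G2&G0=1&0=0 G1=G2=1 G2=NOT G2=NOT 1=0 -> 010
Step 6: G0=G2&G0=0&0=0 G1=G2=0 G2=NOT G2=NOT 0=1 -> 001

001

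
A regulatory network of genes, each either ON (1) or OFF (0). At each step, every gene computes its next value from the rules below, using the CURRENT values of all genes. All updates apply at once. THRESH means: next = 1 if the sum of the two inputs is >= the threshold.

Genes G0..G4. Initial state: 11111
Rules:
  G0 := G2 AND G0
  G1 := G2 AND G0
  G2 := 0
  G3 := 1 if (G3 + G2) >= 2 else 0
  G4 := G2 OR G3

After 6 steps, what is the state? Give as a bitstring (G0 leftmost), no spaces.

Step 1: G0=G2&G0=1&1=1 G1=G2&G0=1&1=1 G2=0(const) G3=(1+1>=2)=1 G4=G2|G3=1|1=1 -> 11011
Step 2: G0=G2&G0=0&1=0 G1=G2&G0=0&1=0 G2=0(const) G3=(1+0>=2)=0 G4=G2|G3=0|1=1 -> 00001
Step 3: G0=G2&G0=0&0=0 G1=G2&G0=0&0=0 G2=0(const) G3=(0+0>=2)=0 G4=G2|G3=0|0=0 -> 00000
Step 4: G0=G2&G0=0&0=0 G1=G2&G0=0&0=0 G2=0(const) G3=(0+0>=2)=0 G4=G2|G3=0|0=0 -> 00000
Step 5: G0=G2&G0=0&0=0 G1=G2&G0=0&0=0 G2=0(const) G3=(0+0>=2)=0 G4=G2|G3=0|0=0 -> 00000
Step 6: G0=G2&G0=0&0=0 G1=G2&G0=0&0=0 G2=0(const) G3=(0+0>=2)=0 G4=G2|G3=0|0=0 -> 00000

00000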